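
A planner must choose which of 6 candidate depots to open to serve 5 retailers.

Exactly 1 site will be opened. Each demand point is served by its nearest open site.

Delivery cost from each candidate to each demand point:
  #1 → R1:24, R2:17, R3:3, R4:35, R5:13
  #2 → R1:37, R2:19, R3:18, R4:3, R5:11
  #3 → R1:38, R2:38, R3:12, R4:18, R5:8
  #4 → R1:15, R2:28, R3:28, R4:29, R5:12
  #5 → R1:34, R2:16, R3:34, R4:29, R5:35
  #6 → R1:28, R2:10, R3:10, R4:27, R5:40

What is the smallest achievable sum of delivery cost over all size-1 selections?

Open {#2}.
  R1→#2 37, R2→#2 19, R3→#2 18, R4→#2 3, R5→#2 11  ⇒ total 88.
Compare {#1}: total 92.
Compare {#4}: total 112.
No size-1 selection does better; minimum is 88.

88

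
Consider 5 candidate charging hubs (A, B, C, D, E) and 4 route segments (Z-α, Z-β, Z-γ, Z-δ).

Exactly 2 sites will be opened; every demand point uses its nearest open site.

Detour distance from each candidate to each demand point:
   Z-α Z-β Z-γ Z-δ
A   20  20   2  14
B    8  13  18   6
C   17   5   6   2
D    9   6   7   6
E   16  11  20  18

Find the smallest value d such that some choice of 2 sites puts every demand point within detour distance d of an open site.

Open {B, C}.
  Farthest demand point is Z-α at detour distance 8 (to B); all others are ≤ 8.
With {B, D} the worst case is 8.
With {A, D} the worst case is 9.
No size-2 selection achieves below 8.

8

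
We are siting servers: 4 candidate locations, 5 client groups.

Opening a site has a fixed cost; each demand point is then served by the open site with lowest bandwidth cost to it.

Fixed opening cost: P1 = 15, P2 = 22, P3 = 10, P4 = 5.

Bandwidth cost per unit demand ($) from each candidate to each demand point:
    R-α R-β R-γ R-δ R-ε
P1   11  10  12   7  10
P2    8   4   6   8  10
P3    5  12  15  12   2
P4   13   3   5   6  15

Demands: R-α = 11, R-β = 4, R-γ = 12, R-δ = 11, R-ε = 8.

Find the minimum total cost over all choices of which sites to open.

224

Open {P3, P4}: assign each demand point to its cheapest open site.
  R-α→P3 11×5=55, R-β→P4 4×3=12, R-γ→P4 12×5=60, R-δ→P4 11×6=66, R-ε→P3 8×2=16
  bandwidth cost 209, fixed 15 → total 224.
Compare {P1, P3, P4}: bandwidth cost 209 + fixed 30 = 239.
Compare {P2, P3, P4}: bandwidth cost 209 + fixed 37 = 246.
Compare {P1, P2, P3, P4}: bandwidth cost 209 + fixed 52 = 261.
All other subsets cost ≥ 239. Minimum total cost: 224.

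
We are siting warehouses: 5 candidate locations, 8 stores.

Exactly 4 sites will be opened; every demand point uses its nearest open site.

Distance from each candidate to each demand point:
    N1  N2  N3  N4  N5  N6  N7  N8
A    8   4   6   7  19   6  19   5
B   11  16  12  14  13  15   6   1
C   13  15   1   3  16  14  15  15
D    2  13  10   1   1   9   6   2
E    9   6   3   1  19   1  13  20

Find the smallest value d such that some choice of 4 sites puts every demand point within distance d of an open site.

Open {A, B, C, D}.
  Farthest demand point is N6 at distance 6 (to A); all others are ≤ 6.
With {A, B, D, E} the worst case is 6.
With {A, C, D, E} the worst case is 6.
No size-4 selection achieves below 6.

6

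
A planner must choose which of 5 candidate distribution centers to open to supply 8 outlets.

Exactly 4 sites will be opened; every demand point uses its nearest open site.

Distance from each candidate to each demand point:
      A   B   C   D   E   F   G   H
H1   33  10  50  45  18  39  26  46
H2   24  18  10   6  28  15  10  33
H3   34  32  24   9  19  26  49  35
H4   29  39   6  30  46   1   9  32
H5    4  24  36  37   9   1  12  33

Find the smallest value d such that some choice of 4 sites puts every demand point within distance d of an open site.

Open {H1, H2, H3, H4}.
  Farthest demand point is H at distance 32 (to H4); all others are ≤ 32.
With {H1, H2, H4, H5} the worst case is 32.
With {H1, H3, H4, H5} the worst case is 32.
No size-4 selection achieves below 32.

32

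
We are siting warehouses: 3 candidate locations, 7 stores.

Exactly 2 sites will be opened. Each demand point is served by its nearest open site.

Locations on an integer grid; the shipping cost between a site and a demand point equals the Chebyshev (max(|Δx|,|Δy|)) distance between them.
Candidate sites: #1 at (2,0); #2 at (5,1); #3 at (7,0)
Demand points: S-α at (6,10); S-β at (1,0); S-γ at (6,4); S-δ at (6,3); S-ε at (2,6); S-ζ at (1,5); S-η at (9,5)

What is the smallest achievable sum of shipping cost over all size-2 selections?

Open {#1, #2}.
  S-α→#2 9, S-β→#1 1, S-γ→#2 3, S-δ→#2 2, S-ε→#2 5, S-ζ→#2 4, S-η→#2 4  ⇒ total 28.
Compare {#2, #3}: total 31.
Compare {#1, #3}: total 34.

28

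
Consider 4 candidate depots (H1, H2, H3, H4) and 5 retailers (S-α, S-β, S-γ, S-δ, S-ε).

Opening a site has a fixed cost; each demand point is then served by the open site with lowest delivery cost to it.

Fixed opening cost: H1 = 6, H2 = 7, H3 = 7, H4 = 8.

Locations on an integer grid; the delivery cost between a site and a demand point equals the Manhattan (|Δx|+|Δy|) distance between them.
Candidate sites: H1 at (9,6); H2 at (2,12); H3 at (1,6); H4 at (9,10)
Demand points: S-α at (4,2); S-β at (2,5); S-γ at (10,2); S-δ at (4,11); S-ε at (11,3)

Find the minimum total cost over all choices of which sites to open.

Open {H1, H3}: assign each demand point to its cheapest open site.
  S-α→H3 7, S-β→H3 2, S-γ→H1 5, S-δ→H3 8, S-ε→H1 5
  delivery cost 27, fixed 13 → total 40.
Compare {H1, H2}: delivery cost 29 + fixed 13 = 42.
Compare {H1, H2, H3}: delivery cost 22 + fixed 20 = 42.
Compare {H1}: delivery cost 37 + fixed 6 = 43.
All other subsets cost ≥ 42. Minimum total cost: 40.

40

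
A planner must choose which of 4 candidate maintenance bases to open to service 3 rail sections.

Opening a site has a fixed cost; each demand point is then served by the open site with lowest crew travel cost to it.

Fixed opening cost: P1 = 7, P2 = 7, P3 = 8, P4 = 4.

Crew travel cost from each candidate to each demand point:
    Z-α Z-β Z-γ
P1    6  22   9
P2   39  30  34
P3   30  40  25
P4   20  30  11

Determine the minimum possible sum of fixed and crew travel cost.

44

Open {P1}: assign each demand point to its cheapest open site.
  Z-α→P1 6, Z-β→P1 22, Z-γ→P1 9
  crew travel cost 37, fixed 7 → total 44.
Compare {P1, P4}: crew travel cost 37 + fixed 11 = 48.
Compare {P1, P2}: crew travel cost 37 + fixed 14 = 51.
Compare {P1, P3}: crew travel cost 37 + fixed 15 = 52.
All other subsets cost ≥ 48. Minimum total cost: 44.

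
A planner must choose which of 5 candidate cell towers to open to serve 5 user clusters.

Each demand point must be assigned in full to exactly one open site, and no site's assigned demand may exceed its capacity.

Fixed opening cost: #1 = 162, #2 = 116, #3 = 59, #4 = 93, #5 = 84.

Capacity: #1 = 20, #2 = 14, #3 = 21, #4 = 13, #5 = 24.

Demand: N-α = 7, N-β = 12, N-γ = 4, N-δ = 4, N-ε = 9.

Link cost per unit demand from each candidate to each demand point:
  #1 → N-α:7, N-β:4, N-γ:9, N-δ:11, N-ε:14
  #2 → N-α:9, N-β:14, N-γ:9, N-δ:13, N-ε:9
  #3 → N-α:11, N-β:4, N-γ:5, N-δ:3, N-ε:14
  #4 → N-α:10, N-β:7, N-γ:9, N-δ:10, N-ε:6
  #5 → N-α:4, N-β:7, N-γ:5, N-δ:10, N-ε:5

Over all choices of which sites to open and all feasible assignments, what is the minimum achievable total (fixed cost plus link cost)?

Open {#3, #5}; cheapest assignment that respects the capacities:
  #3 (cap 21, load 20): N-β, N-γ, N-δ — cost 12×4 + 4×5 + 4×3 = 80
  #5 (cap 24, load 16): N-α, N-ε — cost 7×4 + 9×5 = 73
  Shipping 153, fixed 143 → total 296.
  Any other capacity-feasible assignment to {#3, #5} ships for at least 153.
Compare {#3, #4, #5}: its best feasible assignment gives total 389.
Compare {#4, #5}: its best feasible assignment gives total 394.
Every other set of open sites that can feasibly serve all demand totals ≥ 389 even under its best assignment. Minimum: 296.

296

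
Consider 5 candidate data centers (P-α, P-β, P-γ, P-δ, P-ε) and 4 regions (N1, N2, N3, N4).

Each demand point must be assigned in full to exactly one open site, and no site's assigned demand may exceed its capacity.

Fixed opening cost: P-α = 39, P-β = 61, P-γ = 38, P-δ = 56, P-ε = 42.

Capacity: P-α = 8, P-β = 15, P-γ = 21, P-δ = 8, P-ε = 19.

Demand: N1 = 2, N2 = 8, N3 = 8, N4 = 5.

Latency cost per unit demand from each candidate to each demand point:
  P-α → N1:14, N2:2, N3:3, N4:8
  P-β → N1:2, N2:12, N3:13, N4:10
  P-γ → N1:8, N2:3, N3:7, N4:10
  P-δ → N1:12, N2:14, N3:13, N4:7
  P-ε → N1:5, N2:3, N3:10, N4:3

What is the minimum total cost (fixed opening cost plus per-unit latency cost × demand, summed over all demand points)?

Open {P-α, P-ε}; cheapest assignment that respects the capacities:
  P-α (cap 8, load 8): N3 — cost 8×3 = 24
  P-ε (cap 19, load 15): N1, N2, N4 — cost 2×5 + 8×3 + 5×3 = 49
  Shipping 73, fixed 81 → total 154.
  Any other capacity-feasible assignment to {P-α, P-ε} ships for at least 73.
Compare {P-γ, P-ε}: its best feasible assignment gives total 185.
Compare {P-α, P-γ}: its best feasible assignment gives total 191.
Every other set of open sites that can feasibly serve all demand totals ≥ 185 even under its best assignment. Minimum: 154.

154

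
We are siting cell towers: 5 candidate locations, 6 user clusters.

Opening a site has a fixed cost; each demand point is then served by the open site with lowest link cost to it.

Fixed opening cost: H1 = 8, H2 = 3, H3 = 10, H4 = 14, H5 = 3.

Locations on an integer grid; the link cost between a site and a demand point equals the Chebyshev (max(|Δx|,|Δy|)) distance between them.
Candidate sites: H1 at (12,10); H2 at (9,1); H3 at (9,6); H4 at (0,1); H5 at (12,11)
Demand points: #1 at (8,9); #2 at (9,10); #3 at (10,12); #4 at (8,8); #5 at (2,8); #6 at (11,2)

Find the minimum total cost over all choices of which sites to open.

28

Open {H2, H5}: assign each demand point to its cheapest open site.
  #1→H5 4, #2→H5 3, #3→H5 2, #4→H5 4, #5→H2 7, #6→H2 2
  link cost 22, fixed 6 → total 28.
Compare {H1, H2}: link cost 22 + fixed 11 = 33.
Compare {H3, H5}: link cost 21 + fixed 13 = 34.
Compare {H5}: link cost 32 + fixed 3 = 35.
All other subsets cost ≥ 33. Minimum total cost: 28.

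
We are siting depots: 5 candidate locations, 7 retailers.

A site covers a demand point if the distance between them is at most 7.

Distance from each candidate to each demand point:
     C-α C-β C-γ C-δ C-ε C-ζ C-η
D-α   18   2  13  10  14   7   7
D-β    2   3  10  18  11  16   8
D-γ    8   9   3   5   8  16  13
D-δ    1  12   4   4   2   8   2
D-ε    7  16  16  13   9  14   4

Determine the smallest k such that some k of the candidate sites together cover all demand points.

2

Coverage sets (demand points within 7 of each site):
  D-α: {C-β, C-ζ, C-η}
  D-β: {C-α, C-β}
  D-γ: {C-γ, C-δ}
  D-δ: {C-α, C-γ, C-δ, C-ε, C-η}
  D-ε: {C-α, C-η}
No single site covers all 7 demand points.
But {D-α, D-δ} covers everything, so the minimum is 2.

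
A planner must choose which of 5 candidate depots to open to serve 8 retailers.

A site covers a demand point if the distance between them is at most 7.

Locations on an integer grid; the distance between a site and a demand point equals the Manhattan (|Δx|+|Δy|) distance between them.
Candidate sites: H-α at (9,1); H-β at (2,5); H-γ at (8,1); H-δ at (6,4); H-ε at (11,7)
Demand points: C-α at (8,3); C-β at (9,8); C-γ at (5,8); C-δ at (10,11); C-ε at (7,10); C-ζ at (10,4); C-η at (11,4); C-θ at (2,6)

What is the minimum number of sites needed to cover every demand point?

Coverage sets (demand points within 7 of each site):
  H-α: {C-α, C-β, C-ζ, C-η}
  H-β: {C-γ, C-θ}
  H-γ: {C-α, C-ζ, C-η}
  H-δ: {C-α, C-β, C-γ, C-ε, C-ζ, C-η, C-θ}
  H-ε: {C-α, C-β, C-γ, C-δ, C-ε, C-ζ, C-η}
No single site covers all 8 demand points.
But {H-β, H-ε} covers everything, so the minimum is 2.

2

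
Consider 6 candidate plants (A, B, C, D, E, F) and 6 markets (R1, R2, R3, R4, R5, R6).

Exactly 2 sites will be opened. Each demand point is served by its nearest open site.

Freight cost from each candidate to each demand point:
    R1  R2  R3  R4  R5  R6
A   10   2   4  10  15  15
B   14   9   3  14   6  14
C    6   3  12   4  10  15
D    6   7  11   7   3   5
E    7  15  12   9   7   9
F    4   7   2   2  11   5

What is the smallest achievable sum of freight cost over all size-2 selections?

23

Open {D, F}.
  R1→F 4, R2→D 7, R3→F 2, R4→F 2, R5→D 3, R6→D 5  ⇒ total 23.
Compare {A, F}: total 26.
Compare {B, F}: total 26.
No size-2 selection does better; minimum is 23.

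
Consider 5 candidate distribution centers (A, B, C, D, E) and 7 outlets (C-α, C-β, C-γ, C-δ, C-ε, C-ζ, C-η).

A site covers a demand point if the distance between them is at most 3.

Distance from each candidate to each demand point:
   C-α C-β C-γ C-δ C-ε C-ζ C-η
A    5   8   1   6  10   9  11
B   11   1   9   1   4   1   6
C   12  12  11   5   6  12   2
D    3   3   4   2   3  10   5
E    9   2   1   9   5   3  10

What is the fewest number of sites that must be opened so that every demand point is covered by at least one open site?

3

Coverage sets (demand points within 3 of each site):
  A: {C-γ}
  B: {C-β, C-δ, C-ζ}
  C: {C-η}
  D: {C-α, C-β, C-δ, C-ε}
  E: {C-β, C-γ, C-ζ}
No 2 sites suffice: every size-2 union leaves at least one demand point uncovered.
But {C, D, E} covers everything, so the minimum is 3.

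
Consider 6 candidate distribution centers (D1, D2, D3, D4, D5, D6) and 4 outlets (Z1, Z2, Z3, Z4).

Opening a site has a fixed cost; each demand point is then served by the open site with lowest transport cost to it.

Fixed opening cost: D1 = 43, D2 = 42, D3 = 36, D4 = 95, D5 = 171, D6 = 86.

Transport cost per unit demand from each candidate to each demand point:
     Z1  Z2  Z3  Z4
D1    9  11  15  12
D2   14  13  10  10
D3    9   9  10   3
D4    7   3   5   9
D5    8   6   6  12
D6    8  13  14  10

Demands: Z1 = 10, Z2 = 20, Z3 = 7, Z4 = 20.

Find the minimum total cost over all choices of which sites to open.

356

Open {D3, D4}: assign each demand point to its cheapest open site.
  Z1→D4 10×7=70, Z2→D4 20×3=60, Z3→D4 7×5=35, Z4→D3 20×3=60
  transport cost 225, fixed 131 → total 356.
Compare {D2, D3, D4}: transport cost 225 + fixed 173 = 398.
Compare {D1, D3, D4}: transport cost 225 + fixed 174 = 399.
Compare {D3}: transport cost 400 + fixed 36 = 436.
All other subsets cost ≥ 398. Minimum total cost: 356.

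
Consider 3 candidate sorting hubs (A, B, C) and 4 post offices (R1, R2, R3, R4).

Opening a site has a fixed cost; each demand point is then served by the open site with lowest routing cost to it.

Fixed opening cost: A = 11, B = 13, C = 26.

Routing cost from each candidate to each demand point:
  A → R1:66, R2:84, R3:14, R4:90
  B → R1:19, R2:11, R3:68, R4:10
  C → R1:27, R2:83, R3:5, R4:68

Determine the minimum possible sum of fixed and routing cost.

Open {A, B}: assign each demand point to its cheapest open site.
  R1→B 19, R2→B 11, R3→A 14, R4→B 10
  routing cost 54, fixed 24 → total 78.
Compare {B, C}: routing cost 45 + fixed 39 = 84.
Compare {A, B, C}: routing cost 45 + fixed 50 = 95.
Compare {B}: routing cost 108 + fixed 13 = 121.
All other subsets cost ≥ 84. Minimum total cost: 78.

78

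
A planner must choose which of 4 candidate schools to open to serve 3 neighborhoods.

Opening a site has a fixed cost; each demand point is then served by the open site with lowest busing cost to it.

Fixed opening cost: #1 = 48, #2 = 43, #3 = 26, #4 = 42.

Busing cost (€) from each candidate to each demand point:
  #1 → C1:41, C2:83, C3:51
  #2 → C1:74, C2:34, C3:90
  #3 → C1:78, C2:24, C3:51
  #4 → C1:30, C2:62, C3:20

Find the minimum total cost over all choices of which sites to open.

Open {#3, #4}: assign each demand point to its cheapest open site.
  C1→#4 30, C2→#3 24, C3→#4 20
  busing cost 74, fixed 68 → total 142.
Compare {#4}: busing cost 112 + fixed 42 = 154.
Compare {#2, #4}: busing cost 84 + fixed 85 = 169.
Compare {#3}: busing cost 153 + fixed 26 = 179.
All other subsets cost ≥ 154. Minimum total cost: 142.

142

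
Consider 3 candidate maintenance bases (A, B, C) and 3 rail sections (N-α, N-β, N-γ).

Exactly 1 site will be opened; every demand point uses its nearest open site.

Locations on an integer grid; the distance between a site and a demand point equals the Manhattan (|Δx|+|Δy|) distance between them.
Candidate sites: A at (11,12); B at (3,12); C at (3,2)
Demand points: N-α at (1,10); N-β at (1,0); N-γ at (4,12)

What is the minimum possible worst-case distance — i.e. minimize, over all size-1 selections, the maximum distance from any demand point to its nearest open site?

Open {C}.
  Farthest demand point is N-γ at distance 11 (to C); all others are ≤ 11.
With {B} the worst case is 14.
With {A} the worst case is 22.
No size-1 selection achieves below 11.

11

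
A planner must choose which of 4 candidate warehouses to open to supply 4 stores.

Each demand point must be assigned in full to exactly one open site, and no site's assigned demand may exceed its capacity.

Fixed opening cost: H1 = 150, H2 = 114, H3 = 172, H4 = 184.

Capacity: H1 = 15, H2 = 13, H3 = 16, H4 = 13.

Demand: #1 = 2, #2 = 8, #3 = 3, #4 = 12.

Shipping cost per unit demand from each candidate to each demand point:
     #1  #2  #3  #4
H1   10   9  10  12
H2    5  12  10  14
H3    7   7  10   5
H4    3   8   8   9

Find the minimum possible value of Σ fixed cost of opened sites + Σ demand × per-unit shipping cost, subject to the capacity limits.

482

Open {H2, H3}; cheapest assignment that respects the capacities:
  H2 (cap 13, load 13): #1, #2, #3 — cost 2×5 + 8×12 + 3×10 = 136
  H3 (cap 16, load 12): #4 — cost 12×5 = 60
  Shipping 196, fixed 286 → total 482.
  Any other capacity-feasible assignment to {H2, H3} ships for at least 196.
Compare {H1, H3}: its best feasible assignment gives total 498.
Compare {H3, H4}: its best feasible assignment gives total 510.
Every other set of open sites that can feasibly serve all demand totals ≥ 498 even under its best assignment. Minimum: 482.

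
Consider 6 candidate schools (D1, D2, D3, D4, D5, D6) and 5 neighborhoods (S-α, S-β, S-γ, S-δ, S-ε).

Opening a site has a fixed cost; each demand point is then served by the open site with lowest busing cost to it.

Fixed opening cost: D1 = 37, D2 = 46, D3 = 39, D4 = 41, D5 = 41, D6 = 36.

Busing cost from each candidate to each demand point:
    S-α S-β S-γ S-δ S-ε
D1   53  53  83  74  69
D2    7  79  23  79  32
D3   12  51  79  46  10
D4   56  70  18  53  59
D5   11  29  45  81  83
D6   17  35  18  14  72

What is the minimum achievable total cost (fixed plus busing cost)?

164

Open {D3, D6}: assign each demand point to its cheapest open site.
  S-α→D3 12, S-β→D6 35, S-γ→D6 18, S-δ→D6 14, S-ε→D3 10
  busing cost 89, fixed 75 → total 164.
Compare {D2, D6}: busing cost 106 + fixed 82 = 188.
Compare {D6}: busing cost 156 + fixed 36 = 192.
Compare {D3, D5, D6}: busing cost 82 + fixed 116 = 198.
All other subsets cost ≥ 188. Minimum total cost: 164.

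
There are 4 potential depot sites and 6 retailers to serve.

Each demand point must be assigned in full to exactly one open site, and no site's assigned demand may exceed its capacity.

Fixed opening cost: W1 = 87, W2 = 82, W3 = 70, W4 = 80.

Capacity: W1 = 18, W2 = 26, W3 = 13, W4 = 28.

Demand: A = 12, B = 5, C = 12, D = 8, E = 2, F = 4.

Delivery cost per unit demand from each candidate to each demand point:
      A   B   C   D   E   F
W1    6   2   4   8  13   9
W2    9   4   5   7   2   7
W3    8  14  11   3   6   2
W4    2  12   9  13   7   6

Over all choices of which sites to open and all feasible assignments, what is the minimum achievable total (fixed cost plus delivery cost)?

360

Open {W2, W4}; cheapest assignment that respects the capacities:
  W2 (cap 26, load 25): B, C, D — cost 5×4 + 12×5 + 8×7 = 136
  W4 (cap 28, load 18): A, E, F — cost 12×2 + 2×7 + 4×6 = 62
  Shipping 198, fixed 162 → total 360.
  Any other capacity-feasible assignment to {W2, W4} ships for at least 198.
Compare {W1, W3, W4}: its best feasible assignment gives total 365.
Compare {W2, W3, W4}: its best feasible assignment gives total 372.
Every other set of open sites that can feasibly serve all demand totals ≥ 365 even under its best assignment. Minimum: 360.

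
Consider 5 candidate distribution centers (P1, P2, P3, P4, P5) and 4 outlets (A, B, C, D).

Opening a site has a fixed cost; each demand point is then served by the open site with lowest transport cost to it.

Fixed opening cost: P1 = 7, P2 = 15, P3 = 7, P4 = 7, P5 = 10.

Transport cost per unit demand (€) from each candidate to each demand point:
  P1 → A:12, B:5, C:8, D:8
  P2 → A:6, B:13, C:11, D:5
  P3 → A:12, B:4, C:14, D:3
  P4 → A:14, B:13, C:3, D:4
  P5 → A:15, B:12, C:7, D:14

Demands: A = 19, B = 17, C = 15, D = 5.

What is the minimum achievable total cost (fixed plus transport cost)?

Open {P2, P3, P4}: assign each demand point to its cheapest open site.
  A→P2 19×6=114, B→P3 17×4=68, C→P4 15×3=45, D→P3 5×3=15
  transport cost 242, fixed 29 → total 271.
Compare {P1, P2, P3, P4}: transport cost 242 + fixed 36 = 278.
Compare {P2, P3, P4, P5}: transport cost 242 + fixed 39 = 281.
Compare {P1, P2, P3, P4, P5}: transport cost 242 + fixed 46 = 288.
All other subsets cost ≥ 278. Minimum total cost: 271.

271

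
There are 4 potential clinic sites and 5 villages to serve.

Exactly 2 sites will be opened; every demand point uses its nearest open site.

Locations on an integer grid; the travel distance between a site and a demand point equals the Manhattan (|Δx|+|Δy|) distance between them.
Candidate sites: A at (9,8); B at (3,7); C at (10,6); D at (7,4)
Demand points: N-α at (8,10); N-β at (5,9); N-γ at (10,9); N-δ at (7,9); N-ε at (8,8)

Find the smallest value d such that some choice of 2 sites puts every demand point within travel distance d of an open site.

Open {A, B}.
  Farthest demand point is N-β at travel distance 4 (to B); all others are ≤ 4.
With {A, C} the worst case is 5.
With {A, D} the worst case is 5.
No size-2 selection achieves below 4.

4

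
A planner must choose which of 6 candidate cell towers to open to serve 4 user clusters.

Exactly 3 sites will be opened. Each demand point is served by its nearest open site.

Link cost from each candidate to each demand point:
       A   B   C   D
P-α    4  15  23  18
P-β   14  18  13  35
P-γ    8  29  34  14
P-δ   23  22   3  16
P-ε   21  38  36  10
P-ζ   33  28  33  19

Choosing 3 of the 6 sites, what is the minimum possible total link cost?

Open {P-α, P-δ, P-ε}.
  A→P-α 4, B→P-α 15, C→P-δ 3, D→P-ε 10  ⇒ total 32.
Compare {P-α, P-γ, P-δ}: total 36.
Compare {P-α, P-β, P-δ}: total 38.
No size-3 selection does better; minimum is 32.

32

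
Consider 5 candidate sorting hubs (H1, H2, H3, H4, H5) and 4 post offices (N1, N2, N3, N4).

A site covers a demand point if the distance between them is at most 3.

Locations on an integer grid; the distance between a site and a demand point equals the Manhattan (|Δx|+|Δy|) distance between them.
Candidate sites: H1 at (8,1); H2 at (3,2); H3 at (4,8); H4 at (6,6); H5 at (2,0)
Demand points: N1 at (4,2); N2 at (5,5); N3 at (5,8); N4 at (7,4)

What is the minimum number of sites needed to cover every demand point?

2

Coverage sets (demand points within 3 of each site):
  H1: {}
  H2: {N1}
  H3: {N3}
  H4: {N2, N3, N4}
  H5: {}
No single site covers all 4 demand points.
But {H2, H4} covers everything, so the minimum is 2.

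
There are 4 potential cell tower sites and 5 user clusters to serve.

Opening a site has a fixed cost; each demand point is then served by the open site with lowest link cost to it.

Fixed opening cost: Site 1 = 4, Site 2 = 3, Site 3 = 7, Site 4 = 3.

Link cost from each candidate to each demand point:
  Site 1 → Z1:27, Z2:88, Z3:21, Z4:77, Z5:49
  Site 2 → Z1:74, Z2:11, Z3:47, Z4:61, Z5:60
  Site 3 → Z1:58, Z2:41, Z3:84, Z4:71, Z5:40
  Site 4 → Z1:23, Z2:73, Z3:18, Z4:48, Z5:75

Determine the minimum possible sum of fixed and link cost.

153

Open {Site 2, Site 3, Site 4}: assign each demand point to its cheapest open site.
  Z1→Site 4 23, Z2→Site 2 11, Z3→Site 4 18, Z4→Site 4 48, Z5→Site 3 40
  link cost 140, fixed 13 → total 153.
Compare {Site 1, Site 2, Site 3, Site 4}: link cost 140 + fixed 17 = 157.
Compare {Site 1, Site 2, Site 4}: link cost 149 + fixed 10 = 159.
Compare {Site 2, Site 4}: link cost 160 + fixed 6 = 166.
All other subsets cost ≥ 157. Minimum total cost: 153.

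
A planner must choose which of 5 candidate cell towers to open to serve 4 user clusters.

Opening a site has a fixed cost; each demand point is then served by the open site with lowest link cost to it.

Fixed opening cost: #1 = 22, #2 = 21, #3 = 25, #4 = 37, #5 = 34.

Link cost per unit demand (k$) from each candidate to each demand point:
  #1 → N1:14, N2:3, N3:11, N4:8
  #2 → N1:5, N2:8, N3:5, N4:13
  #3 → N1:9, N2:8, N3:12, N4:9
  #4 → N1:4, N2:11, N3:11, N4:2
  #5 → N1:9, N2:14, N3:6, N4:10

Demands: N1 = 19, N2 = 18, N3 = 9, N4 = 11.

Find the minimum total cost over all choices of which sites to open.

277

Open {#1, #2, #4}: assign each demand point to its cheapest open site.
  N1→#4 19×4=76, N2→#1 18×3=54, N3→#2 9×5=45, N4→#4 11×2=22
  link cost 197, fixed 80 → total 277.
Compare {#1, #4, #5}: link cost 206 + fixed 93 = 299.
Compare {#1, #2, #3, #4}: link cost 197 + fixed 105 = 302.
Compare {#1, #4}: link cost 251 + fixed 59 = 310.
All other subsets cost ≥ 299. Minimum total cost: 277.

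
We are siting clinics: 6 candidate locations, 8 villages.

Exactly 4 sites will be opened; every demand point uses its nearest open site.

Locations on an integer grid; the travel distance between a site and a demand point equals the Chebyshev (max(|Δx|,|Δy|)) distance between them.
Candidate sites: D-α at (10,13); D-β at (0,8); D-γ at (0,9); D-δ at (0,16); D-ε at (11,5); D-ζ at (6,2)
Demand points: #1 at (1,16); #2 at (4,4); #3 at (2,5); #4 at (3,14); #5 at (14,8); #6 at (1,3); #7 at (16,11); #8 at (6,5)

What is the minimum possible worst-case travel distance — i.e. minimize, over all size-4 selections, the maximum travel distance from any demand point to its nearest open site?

6

Open {D-α, D-β, D-γ, D-δ}.
  Farthest demand point is #7 at travel distance 6 (to D-α); all others are ≤ 6.
With {D-α, D-β, D-δ, D-ε} the worst case is 6.
With {D-α, D-β, D-δ, D-ζ} the worst case is 6.
No size-4 selection achieves below 6.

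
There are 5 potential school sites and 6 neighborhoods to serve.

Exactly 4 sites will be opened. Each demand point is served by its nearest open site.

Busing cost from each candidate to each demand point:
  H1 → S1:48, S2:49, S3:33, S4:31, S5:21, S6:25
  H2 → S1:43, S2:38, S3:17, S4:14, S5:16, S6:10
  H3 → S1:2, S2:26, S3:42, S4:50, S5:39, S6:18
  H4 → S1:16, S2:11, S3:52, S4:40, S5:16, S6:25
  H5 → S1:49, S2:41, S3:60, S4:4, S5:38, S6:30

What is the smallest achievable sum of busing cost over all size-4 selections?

60

Open {H2, H3, H4, H5}.
  S1→H3 2, S2→H4 11, S3→H2 17, S4→H5 4, S5→H2 16, S6→H2 10  ⇒ total 60.
Compare {H1, H2, H3, H4}: total 70.
Compare {H1, H2, H4, H5}: total 74.
No size-4 selection does better; minimum is 60.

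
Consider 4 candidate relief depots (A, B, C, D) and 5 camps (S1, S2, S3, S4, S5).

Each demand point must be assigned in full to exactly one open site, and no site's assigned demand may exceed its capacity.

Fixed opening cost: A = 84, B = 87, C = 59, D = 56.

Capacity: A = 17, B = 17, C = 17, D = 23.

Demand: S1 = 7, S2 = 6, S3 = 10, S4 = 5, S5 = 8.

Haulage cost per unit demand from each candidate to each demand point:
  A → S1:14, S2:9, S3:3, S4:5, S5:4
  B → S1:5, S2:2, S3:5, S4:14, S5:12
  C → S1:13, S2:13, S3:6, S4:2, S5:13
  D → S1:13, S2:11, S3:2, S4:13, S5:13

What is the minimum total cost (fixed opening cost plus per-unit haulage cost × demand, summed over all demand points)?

351

Open {A, B, D}; cheapest assignment that respects the capacities:
  A (cap 17, load 13): S4, S5 — cost 5×5 + 8×4 = 57
  B (cap 17, load 13): S1, S2 — cost 7×5 + 6×2 = 47
  D (cap 23, load 10): S3 — cost 10×2 = 20
  Shipping 124, fixed 227 → total 351.
  Any other capacity-feasible assignment to {A, B, D} ships for at least 124.
Compare {A, D}: its best feasible assignment gives total 374.
Compare {B, D}: its best feasible assignment gives total 379.
Every other set of open sites that can feasibly serve all demand totals ≥ 374 even under its best assignment. Minimum: 351.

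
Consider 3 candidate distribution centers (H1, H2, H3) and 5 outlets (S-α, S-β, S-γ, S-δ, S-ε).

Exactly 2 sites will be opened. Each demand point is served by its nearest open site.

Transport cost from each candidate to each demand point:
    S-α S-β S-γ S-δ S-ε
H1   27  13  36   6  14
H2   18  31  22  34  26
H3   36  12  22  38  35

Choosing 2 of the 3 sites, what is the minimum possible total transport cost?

Open {H1, H2}.
  S-α→H2 18, S-β→H1 13, S-γ→H2 22, S-δ→H1 6, S-ε→H1 14  ⇒ total 73.
Compare {H1, H3}: total 81.
Compare {H2, H3}: total 112.

73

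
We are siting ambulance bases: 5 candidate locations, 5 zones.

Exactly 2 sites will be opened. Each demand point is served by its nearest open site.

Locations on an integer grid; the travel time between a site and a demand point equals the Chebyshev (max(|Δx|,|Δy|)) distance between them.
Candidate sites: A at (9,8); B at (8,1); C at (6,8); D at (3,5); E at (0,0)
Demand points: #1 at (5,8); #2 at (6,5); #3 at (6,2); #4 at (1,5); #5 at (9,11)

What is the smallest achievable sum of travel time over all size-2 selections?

Open {C, D}.
  #1→C 1, #2→C 3, #3→D 3, #4→D 2, #5→C 3  ⇒ total 12.
Compare {A, D}: total 14.
Compare {B, C}: total 14.
No size-2 selection does better; minimum is 12.

12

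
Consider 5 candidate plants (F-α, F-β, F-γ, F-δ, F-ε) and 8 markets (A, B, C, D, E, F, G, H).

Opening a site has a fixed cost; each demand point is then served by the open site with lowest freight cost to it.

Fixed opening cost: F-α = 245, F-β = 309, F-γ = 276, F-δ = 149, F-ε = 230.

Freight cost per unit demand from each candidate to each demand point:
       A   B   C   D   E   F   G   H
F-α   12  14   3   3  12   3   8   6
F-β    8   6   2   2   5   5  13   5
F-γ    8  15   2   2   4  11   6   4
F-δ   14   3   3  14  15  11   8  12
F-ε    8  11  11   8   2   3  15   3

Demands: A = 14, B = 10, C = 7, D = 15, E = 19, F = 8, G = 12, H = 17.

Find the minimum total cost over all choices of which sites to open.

Open {F-δ, F-ε}: assign each demand point to its cheapest open site.
  A→F-ε 14×8=112, B→F-δ 10×3=30, C→F-δ 7×3=21, D→F-ε 15×8=120, E→F-ε 19×2=38, F→F-ε 8×3=24, G→F-δ 12×8=96, H→F-ε 17×3=51
  freight cost 492, fixed 379 → total 871.
Compare {F-γ}: freight cost 610 + fixed 276 = 886.
Compare {F-β}: freight cost 592 + fixed 309 = 901.
Compare {F-γ, F-δ}: freight cost 490 + fixed 425 = 915.
All other subsets cost ≥ 886. Minimum total cost: 871.

871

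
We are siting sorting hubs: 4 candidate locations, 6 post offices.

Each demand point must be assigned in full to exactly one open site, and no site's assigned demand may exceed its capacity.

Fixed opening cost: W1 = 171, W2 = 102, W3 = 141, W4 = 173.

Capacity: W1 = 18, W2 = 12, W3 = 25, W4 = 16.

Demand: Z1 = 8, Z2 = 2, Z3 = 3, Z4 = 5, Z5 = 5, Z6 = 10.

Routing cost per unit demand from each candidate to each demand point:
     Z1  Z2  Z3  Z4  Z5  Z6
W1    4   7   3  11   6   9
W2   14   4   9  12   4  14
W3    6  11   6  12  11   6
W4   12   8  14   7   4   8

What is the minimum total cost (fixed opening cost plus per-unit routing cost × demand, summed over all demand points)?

457

Open {W2, W3}; cheapest assignment that respects the capacities:
  W2 (cap 12, load 12): Z2, Z4, Z5 — cost 2×4 + 5×12 + 5×4 = 88
  W3 (cap 25, load 21): Z1, Z3, Z6 — cost 8×6 + 3×6 + 10×6 = 126
  Shipping 214, fixed 243 → total 457.
  Any other capacity-feasible assignment to {W2, W3} ships for at least 214.
Compare {W3, W4}: its best feasible assignment gives total 511.
Compare {W1, W3}: its best feasible assignment gives total 517.
Every other set of open sites that can feasibly serve all demand totals ≥ 511 even under its best assignment. Minimum: 457.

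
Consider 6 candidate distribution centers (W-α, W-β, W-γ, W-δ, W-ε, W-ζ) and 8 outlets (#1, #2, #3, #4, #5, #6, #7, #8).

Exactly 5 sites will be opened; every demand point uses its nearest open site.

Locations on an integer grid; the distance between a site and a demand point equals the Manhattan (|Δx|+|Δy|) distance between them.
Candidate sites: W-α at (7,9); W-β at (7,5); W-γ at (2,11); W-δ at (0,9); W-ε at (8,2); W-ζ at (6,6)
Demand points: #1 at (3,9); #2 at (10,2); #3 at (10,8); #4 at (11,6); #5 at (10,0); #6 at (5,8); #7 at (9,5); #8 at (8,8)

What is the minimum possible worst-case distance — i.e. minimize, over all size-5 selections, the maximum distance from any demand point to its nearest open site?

5

Open {W-α, W-β, W-γ, W-δ, W-ε}.
  Farthest demand point is #4 at distance 5 (to W-β); all others are ≤ 5.
With {W-α, W-β, W-γ, W-ε, W-ζ} the worst case is 5.
With {W-α, W-β, W-δ, W-ε, W-ζ} the worst case is 5.
No size-5 selection achieves below 5.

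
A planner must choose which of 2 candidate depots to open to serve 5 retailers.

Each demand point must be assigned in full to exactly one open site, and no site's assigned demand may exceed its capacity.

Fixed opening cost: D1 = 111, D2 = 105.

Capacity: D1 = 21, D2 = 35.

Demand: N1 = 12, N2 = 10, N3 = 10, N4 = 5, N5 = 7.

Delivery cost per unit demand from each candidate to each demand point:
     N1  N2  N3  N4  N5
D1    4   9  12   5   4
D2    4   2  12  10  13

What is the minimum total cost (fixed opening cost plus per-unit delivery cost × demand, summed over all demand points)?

Open {D1, D2}; cheapest assignment that respects the capacities:
  D1 (cap 21, load 12): N4, N5 — cost 5×5 + 7×4 = 53
  D2 (cap 35, load 32): N1, N2, N3 — cost 12×4 + 10×2 + 10×12 = 188
  Shipping 241, fixed 216 → total 457.
  Any other capacity-feasible assignment to {D1, D2} ships for at least 241.
Total demand is 44 and no other set of sites has combined capacity ≥ 44, so {D1, D2} is the only feasible choice of open sites. Minimum: 457.

457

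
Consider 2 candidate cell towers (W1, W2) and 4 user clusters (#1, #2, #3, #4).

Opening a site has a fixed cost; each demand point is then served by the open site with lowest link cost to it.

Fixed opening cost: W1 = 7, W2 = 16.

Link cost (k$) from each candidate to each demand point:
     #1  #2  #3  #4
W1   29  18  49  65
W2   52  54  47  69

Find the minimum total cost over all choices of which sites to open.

Open {W1}: assign each demand point to its cheapest open site.
  #1→W1 29, #2→W1 18, #3→W1 49, #4→W1 65
  link cost 161, fixed 7 → total 168.
Compare {W1, W2}: link cost 159 + fixed 23 = 182.
Compare {W2}: link cost 222 + fixed 16 = 238.

168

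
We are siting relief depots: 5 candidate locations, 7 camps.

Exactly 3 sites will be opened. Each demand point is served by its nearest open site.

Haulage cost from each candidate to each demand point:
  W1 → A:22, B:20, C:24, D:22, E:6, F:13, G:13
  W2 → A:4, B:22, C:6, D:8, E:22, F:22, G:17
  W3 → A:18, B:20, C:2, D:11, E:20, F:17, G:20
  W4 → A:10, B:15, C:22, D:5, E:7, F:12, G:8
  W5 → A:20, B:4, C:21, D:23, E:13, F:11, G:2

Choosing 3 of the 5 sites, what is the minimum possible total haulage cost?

Open {W2, W4, W5}.
  A→W2 4, B→W5 4, C→W2 6, D→W4 5, E→W4 7, F→W5 11, G→W5 2  ⇒ total 39.
Compare {W1, W2, W5}: total 41.
Compare {W3, W4, W5}: total 41.
No size-3 selection does better; minimum is 39.

39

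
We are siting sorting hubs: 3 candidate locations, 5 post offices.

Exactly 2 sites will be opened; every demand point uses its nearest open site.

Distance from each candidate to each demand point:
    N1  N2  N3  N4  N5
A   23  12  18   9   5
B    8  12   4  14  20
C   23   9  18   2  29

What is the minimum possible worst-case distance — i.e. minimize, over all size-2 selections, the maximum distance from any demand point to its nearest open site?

12

Open {A, B}.
  Farthest demand point is N2 at distance 12 (to A); all others are ≤ 12.
With {B, C} the worst case is 20.
With {A, C} the worst case is 23.
No size-2 selection achieves below 12.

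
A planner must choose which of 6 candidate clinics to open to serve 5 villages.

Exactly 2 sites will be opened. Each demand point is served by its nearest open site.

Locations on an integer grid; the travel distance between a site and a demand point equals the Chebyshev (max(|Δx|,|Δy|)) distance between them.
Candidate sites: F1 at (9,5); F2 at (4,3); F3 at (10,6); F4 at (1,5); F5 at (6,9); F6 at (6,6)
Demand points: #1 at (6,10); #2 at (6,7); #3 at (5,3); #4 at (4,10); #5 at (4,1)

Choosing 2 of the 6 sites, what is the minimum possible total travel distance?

Open {F2, F5}.
  #1→F5 1, #2→F5 2, #3→F2 1, #4→F5 2, #5→F2 2  ⇒ total 8.
Compare {F2, F6}: total 12.
Compare {F5, F6}: total 12.
No size-2 selection does better; minimum is 8.

8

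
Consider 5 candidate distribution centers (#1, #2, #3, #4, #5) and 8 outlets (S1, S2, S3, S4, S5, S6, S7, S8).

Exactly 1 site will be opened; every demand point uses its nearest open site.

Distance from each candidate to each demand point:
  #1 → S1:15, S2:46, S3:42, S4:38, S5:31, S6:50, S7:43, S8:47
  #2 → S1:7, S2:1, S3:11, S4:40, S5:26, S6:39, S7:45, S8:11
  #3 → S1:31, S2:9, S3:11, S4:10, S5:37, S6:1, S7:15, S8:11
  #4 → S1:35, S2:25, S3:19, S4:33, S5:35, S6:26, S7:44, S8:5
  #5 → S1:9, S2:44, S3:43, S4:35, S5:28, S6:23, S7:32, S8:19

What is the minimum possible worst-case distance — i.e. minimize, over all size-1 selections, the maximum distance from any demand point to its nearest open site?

37

Open {#3}.
  Farthest demand point is S5 at distance 37 (to #3); all others are ≤ 37.
With {#4} the worst case is 44.
With {#5} the worst case is 44.
No size-1 selection achieves below 37.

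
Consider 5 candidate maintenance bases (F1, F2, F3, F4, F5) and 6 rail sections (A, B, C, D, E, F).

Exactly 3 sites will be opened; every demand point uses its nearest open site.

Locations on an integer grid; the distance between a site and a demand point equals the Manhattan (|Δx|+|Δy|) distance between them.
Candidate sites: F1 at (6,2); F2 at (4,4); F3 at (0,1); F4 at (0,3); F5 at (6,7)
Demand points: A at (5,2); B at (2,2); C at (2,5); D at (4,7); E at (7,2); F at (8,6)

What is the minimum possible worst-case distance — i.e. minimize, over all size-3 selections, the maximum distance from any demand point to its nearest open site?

4

Open {F1, F2, F5}.
  Farthest demand point is B at distance 4 (to F1); all others are ≤ 4.
With {F1, F4, F5} the worst case is 4.
With {F2, F3, F5} the worst case is 5.
No size-3 selection achieves below 4.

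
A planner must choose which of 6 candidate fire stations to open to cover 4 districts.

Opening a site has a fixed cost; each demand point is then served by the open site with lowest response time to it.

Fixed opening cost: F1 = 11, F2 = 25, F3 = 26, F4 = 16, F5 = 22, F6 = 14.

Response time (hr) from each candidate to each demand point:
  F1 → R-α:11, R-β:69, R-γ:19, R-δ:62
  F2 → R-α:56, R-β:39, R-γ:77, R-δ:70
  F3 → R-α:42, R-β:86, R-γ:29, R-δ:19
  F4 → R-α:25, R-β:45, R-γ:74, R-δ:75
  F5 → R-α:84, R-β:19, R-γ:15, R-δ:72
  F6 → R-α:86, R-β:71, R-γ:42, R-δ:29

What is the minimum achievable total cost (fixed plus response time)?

Open {F1, F5, F6}: assign each demand point to its cheapest open site.
  R-α→F1 11, R-β→F5 19, R-γ→F5 15, R-δ→F6 29
  response time 74, fixed 47 → total 121.
Compare {F1, F3, F5}: response time 64 + fixed 59 = 123.
Compare {F1, F3, F5, F6}: response time 64 + fixed 73 = 137.
Compare {F1, F4, F5, F6}: response time 74 + fixed 63 = 137.
All other subsets cost ≥ 123. Minimum total cost: 121.

121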